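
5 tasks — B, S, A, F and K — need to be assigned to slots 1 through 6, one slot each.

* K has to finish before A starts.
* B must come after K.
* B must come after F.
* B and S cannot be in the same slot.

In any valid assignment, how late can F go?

Downstream work caps F at 5.
F at 5 is achievable: K in 1; B in 6; F in 5; S in 1; A in 2.

5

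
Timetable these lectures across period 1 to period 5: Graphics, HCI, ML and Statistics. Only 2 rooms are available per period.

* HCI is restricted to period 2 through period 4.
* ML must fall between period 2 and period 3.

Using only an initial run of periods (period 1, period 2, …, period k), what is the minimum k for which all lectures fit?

With at most 2 per period and 4 lectures, at least 2 periods are needed.
HCI can't be placed before period 2, so the schedule must run through at least period 2.
2 works (last occupied period: period 2): for example Graphics in period 1, Statistics in period 1, HCI in period 2, ML in period 2.

2 periods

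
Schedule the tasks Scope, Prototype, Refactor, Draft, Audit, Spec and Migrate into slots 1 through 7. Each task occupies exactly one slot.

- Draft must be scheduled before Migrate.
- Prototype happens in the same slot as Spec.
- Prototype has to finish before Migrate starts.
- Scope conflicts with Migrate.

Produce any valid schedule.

Draft -> 1, Spec -> 1, Scope -> 1, Audit -> 1, Migrate -> 2, Refactor -> 1, Prototype -> 1

Checking: Draft(1) before Migrate(2); Prototype(1) before Migrate(2); Scope(1) != Migrate(2); Prototype = Spec = 1.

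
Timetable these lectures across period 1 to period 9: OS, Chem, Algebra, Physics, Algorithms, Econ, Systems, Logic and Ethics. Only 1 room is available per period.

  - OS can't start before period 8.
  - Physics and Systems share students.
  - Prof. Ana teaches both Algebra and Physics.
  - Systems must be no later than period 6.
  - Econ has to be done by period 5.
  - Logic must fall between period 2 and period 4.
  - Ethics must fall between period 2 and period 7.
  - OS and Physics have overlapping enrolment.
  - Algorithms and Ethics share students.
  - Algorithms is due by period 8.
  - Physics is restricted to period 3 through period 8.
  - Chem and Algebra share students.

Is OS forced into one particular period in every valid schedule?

No

OS can be period 8 (e.g. Algebra -> period 9, Systems -> period 4, OS -> period 8, Chem -> period 7, Econ -> period 1, Physics -> period 3, Logic -> period 2, Ethics -> period 5, Algorithms -> period 6) or period 9 (e.g. Algorithms in period 6, Systems in period 4, Physics in period 3, Chem in period 7, Logic in period 2, OS in period 9, Econ in period 1, Ethics in period 5, Algebra in period 8).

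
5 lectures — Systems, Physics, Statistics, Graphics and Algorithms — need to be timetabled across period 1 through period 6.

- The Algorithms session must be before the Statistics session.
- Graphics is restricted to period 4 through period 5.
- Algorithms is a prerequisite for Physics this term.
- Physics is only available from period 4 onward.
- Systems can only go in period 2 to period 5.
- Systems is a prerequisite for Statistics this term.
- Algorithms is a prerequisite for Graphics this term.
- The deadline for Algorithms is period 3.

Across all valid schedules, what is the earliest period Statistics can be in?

period 3

Precedence pushes Statistics to at least period 3.
Statistics at period 3 is achievable: Physics=period 4; Systems=period 2; Graphics=period 4; Statistics=period 3; Algorithms=period 1.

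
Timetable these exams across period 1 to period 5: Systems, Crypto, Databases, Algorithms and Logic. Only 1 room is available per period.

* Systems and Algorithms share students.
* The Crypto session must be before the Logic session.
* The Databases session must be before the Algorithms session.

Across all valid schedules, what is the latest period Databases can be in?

period 4

Downstream work caps Databases at period 4.
Databases at period 4 is achievable: Crypto -> period 1; Systems -> period 3; Databases -> period 4; Algorithms -> period 5; Logic -> period 2.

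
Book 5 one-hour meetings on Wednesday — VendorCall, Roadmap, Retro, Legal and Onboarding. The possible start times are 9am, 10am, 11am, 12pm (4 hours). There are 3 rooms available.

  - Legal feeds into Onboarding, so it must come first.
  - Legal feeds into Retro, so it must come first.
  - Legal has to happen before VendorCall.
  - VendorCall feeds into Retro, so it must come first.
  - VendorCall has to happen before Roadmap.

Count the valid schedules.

Splitting on VendorCall: it can be 10am (12), 11am (5). Listing each branch's schedules as (Roadmap, Retro, Legal, Onboarding):
VendorCall=10am: (11am,11am,9am,10am) (11am,11am,9am,11am) (11am,11am,9am,12pm) (11am,12pm,9am,10am) (11am,12pm,9am,11am) (11am,12pm,9am,12pm) (12pm,11am,9am,10am) (12pm,11am,9am,11am) (12pm,11am,9am,12pm) (12pm,12pm,9am,10am) (12pm,12pm,9am,11am) (12pm,12pm,9am,12pm) — 12.
VendorCall=11am: (12pm,12pm,9am,10am) (12pm,12pm,9am,11am) (12pm,12pm,9am,12pm) (12pm,12pm,10am,11am) (12pm,12pm,10am,12pm) — 5.
Summing: 12 + 5 = 17.

17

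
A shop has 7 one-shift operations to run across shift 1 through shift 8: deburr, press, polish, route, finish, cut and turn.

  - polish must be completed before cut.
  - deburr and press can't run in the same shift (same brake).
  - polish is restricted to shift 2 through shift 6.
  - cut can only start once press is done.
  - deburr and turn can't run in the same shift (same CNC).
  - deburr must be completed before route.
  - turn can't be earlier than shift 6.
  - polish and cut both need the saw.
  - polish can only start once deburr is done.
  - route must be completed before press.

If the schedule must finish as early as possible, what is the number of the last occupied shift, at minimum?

The precedence chain requires at least 4 distinct shifts.
turn can't be placed before shift 6, so the schedule must run through at least shift 6.
6 works (last occupied shift: shift 6): for example deburr in shift 1; press in shift 3; route in shift 2; polish in shift 2; finish in shift 1; cut in shift 4; turn in shift 6.

shift 6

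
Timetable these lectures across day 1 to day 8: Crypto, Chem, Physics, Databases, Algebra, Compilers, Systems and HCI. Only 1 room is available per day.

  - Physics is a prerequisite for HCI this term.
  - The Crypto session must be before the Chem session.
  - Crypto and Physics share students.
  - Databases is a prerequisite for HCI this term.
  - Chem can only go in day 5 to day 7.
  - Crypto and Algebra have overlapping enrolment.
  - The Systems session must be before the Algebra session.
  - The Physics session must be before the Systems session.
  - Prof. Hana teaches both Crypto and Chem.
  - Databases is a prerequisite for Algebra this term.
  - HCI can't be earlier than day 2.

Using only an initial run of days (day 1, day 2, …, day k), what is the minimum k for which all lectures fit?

8

The precedence chain requires at least 3 distinct days.
With at most 1 per day and 8 lectures, at least 8 days are needed.
Chem can't be placed before day 5, so the schedule must run through at least day 5.
8 works (last occupied day: day 8): for example Algebra in day 7, HCI in day 3, Databases in day 2, Systems in day 6, Crypto in day 4, Physics in day 1, Chem in day 5, Compilers in day 8.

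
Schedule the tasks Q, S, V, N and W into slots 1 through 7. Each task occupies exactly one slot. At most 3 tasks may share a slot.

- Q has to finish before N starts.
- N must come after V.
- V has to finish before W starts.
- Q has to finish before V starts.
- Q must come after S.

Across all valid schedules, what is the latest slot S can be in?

4

Downstream work caps S at 4.
S at 4 is achievable: W=7, Q=5, V=6, N=7, S=4.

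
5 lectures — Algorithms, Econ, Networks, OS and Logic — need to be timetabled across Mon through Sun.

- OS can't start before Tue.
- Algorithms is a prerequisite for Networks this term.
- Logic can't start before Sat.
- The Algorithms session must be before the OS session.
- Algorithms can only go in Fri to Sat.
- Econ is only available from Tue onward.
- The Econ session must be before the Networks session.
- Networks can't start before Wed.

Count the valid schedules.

Splitting on Algorithms: it can be Fri (36), Sat (10). Listing each branch's schedules as (Econ, Networks, OS, Logic):
Algorithms=Fri: (Tue,Sat,Sat,Sat) (Tue,Sat,Sat,Sun) (Tue,Sat,Sun,Sat) (Tue,Sat,Sun,Sun) (Tue,Sun,Sat,Sat) (Tue,Sun,Sat,Sun) (Tue,Sun,Sun,Sat) (Tue,Sun,Sun,Sun) (Wed,Sat,Sat,Sat) (Wed,Sat,Sat,Sun) (Wed,Sat,Sun,Sat) (Wed,Sat,Sun,Sun) (Wed,Sun,Sat,Sat) (Wed,Sun,Sat,Sun) (Wed,Sun,Sun,Sat) (Wed,Sun,Sun,Sun) (Thu,Sat,Sat,Sat) (Thu,Sat,Sat,Sun) (Thu,Sat,Sun,Sat) (Thu,Sat,Sun,Sun) (Thu,Sun,Sat,Sat) (Thu,Sun,Sat,Sun) (Thu,Sun,Sun,Sat) (Thu,Sun,Sun,Sun) (Fri,Sat,Sat,Sat) (Fri,Sat,Sat,Sun) (Fri,Sat,Sun,Sat) (Fri,Sat,Sun,Sun) (Fri,Sun,Sat,Sat) (Fri,Sun,Sat,Sun) (Fri,Sun,Sun,Sat) (Fri,Sun,Sun,Sun) (Sat,Sun,Sat,Sat) (Sat,Sun,Sat,Sun) (Sat,Sun,Sun,Sat) (Sat,Sun,Sun,Sun) — 36.
Algorithms=Sat: (Tue,Sun,Sun,Sat) (Tue,Sun,Sun,Sun) (Wed,Sun,Sun,Sat) (Wed,Sun,Sun,Sun) (Thu,Sun,Sun,Sat) (Thu,Sun,Sun,Sun) (Fri,Sun,Sun,Sat) (Fri,Sun,Sun,Sun) (Sat,Sun,Sun,Sat) (Sat,Sun,Sun,Sun) — 10.
Summing: 36 + 10 = 46.

46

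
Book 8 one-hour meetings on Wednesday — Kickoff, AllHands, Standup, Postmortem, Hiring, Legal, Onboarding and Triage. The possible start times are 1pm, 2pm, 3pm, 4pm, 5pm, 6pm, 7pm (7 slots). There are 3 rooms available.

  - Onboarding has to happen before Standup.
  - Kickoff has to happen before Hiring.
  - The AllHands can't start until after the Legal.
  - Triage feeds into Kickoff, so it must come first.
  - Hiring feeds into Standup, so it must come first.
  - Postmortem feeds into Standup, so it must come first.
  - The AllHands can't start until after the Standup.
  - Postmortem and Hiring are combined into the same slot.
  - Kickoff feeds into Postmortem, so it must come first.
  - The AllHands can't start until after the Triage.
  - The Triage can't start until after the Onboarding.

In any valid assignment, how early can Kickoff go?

Precedence pushes Kickoff to at least 3pm; downstream work caps Kickoff at 4pm.
Kickoff at 3pm is achievable: Legal=1pm, Kickoff=3pm, Postmortem=4pm, AllHands=6pm, Hiring=4pm, Onboarding=1pm, Standup=5pm, Triage=2pm.

3pm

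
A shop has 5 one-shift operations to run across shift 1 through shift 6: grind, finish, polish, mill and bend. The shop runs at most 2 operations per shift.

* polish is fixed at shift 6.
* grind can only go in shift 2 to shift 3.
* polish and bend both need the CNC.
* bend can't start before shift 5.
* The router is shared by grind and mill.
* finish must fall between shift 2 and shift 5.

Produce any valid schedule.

bend -> shift 5, mill -> shift 1, finish -> shift 2, polish -> shift 6, grind -> shift 2

Checking: polish(shift 6) != bend(shift 5); grind(shift 2) != mill(shift 1); grind=shift 2 in [shift 2,shift 3]; bend=shift 5 in [shift 5,shift 6]; polish=shift 6 in [shift 6,shift 6]; finish=shift 2 in [shift 2,shift 5]; max 2 per shift (cap 2).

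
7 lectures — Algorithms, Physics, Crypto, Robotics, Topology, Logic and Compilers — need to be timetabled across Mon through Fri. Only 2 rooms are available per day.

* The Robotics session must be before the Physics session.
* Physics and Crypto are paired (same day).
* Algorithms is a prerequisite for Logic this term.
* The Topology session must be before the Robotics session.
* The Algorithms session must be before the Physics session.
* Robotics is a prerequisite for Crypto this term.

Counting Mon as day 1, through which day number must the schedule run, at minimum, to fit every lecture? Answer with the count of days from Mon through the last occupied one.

4 days

The precedence chain requires at least 3 distinct days.
With at most 2 per day and 7 lectures, at least 4 days are needed.
4 works (last occupied day: Thu): for example Topology in Mon, Compilers in Thu, Algorithms in Mon, Crypto in Wed, Robotics in Tue, Physics in Wed, Logic in Tue.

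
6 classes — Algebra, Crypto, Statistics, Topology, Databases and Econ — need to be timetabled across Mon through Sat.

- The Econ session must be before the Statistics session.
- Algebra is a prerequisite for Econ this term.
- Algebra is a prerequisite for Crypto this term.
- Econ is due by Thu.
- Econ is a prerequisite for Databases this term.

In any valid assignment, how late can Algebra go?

Wed

Downstream work caps Algebra at Wed.
Algebra at Wed is achievable: Statistics=Fri, Topology=Mon, Crypto=Thu, Algebra=Wed, Databases=Fri, Econ=Thu.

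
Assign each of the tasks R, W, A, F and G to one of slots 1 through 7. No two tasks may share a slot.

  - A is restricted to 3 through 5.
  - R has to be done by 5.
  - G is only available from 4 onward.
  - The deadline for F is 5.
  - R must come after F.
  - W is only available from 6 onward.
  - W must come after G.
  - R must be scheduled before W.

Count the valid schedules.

42

Splitting on R: it can be 2 (11), 3 (12), 4 (9), 5 (10). Listing each branch's schedules as (W, A, F, G):
R=2: (6,3,1,4) (6,3,1,5) (6,4,1,5) (6,5,1,4) (7,3,1,4) (7,3,1,5) (7,3,1,6) (7,4,1,5) (7,4,1,6) (7,5,1,4) (7,5,1,6) — 11.
R=3: (6,4,1,5) (6,4,2,5) (6,5,1,4) (6,5,2,4) (7,4,1,5) (7,4,1,6) (7,4,2,5) (7,4,2,6) (7,5,1,4) (7,5,1,6) (7,5,2,4) (7,5,2,6) — 12.
R=4: (6,3,1,5) (6,3,2,5) (7,3,1,5) (7,3,1,6) (7,3,2,5) (7,3,2,6) (7,5,1,6) (7,5,2,6) (7,5,3,6) — 9.
R=5: (6,3,1,4) (6,3,2,4) (7,3,1,4) (7,3,1,6) (7,3,2,4) (7,3,2,6) (7,3,4,6) (7,4,1,6) (7,4,2,6) (7,4,3,6) — 10.
Summing: 11 + 12 + 9 + 10 = 42.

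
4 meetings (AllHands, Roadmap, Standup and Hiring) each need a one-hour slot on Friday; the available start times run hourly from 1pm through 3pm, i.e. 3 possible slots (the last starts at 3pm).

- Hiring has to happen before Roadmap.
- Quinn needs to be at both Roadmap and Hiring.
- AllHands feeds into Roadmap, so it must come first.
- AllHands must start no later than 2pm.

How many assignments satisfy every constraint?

Splitting on AllHands: it can be 1pm (9), 2pm (6). Listing each branch's schedules as (Roadmap, Standup, Hiring):
AllHands=1pm: (2pm,1pm,1pm) (2pm,2pm,1pm) (2pm,3pm,1pm) (3pm,1pm,1pm) (3pm,1pm,2pm) (3pm,2pm,1pm) (3pm,2pm,2pm) (3pm,3pm,1pm) (3pm,3pm,2pm) — 9.
AllHands=2pm: (3pm,1pm,1pm) (3pm,1pm,2pm) (3pm,2pm,1pm) (3pm,2pm,2pm) (3pm,3pm,1pm) (3pm,3pm,2pm) — 6.
Summing: 9 + 6 = 15.

15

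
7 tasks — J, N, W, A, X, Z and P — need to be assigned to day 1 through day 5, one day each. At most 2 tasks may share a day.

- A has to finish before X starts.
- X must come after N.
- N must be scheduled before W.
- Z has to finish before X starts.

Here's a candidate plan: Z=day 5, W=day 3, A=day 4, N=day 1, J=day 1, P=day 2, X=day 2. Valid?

No — it violates: Z has to finish before X starts

At most 2 tasks may share a day — holds.
Z has to finish before X starts — violated.
A has to finish before X starts — violated.
N must be scheduled before W — holds.
X must come after N — holds.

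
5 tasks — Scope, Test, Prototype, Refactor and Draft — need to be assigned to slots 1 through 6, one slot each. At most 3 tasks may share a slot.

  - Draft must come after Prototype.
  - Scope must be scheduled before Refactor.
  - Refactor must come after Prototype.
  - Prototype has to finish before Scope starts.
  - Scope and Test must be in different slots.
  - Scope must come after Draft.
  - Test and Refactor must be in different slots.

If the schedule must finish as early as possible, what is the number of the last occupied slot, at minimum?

The precedence chain requires at least 4 distinct slots.
With at most 3 per slot and 5 tasks, at least 2 slots are needed.
4 works (last occupied slot: 4): for example Draft in 2, Scope in 3, Prototype in 1, Test in 1, Refactor in 4.

4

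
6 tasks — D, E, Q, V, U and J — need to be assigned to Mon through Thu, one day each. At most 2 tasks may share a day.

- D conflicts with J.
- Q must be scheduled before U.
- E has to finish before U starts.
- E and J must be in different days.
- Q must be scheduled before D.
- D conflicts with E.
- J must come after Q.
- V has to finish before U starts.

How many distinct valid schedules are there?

Splitting on D: it can be Tue (9), Wed (19), Thu (22). Listing each branch's schedules as (E, Q, V, U, J):
D=Tue: (Mon,Mon,Tue,Wed,Wed) (Mon,Mon,Tue,Wed,Thu) (Mon,Mon,Tue,Thu,Wed) (Mon,Mon,Tue,Thu,Thu) (Mon,Mon,Wed,Thu,Wed) (Mon,Mon,Wed,Thu,Thu) (Wed,Mon,Mon,Thu,Thu) (Wed,Mon,Tue,Thu,Thu) (Wed,Mon,Wed,Thu,Thu) — 9.
D=Wed: (Mon,Mon,Tue,Wed,Tue) (Mon,Mon,Tue,Wed,Thu) (Mon,Mon,Tue,Thu,Tue) (Mon,Mon,Tue,Thu,Thu) (Mon,Mon,Wed,Thu,Tue) (Mon,Mon,Wed,Thu,Thu) (Mon,Tue,Mon,Wed,Thu) (Mon,Tue,Mon,Thu,Thu) (Mon,Tue,Tue,Wed,Thu) (Mon,Tue,Tue,Thu,Thu) (Mon,Tue,Wed,Thu,Thu) (Tue,Mon,Mon,Wed,Thu) (Tue,Mon,Mon,Thu,Thu) (Tue,Mon,Tue,Wed,Thu) (Tue,Mon,Tue,Thu,Thu) (Tue,Mon,Wed,Thu,Thu) (Tue,Tue,Mon,Wed,Thu) (Tue,Tue,Mon,Thu,Thu) (Tue,Tue,Wed,Thu,Thu) — 19.
D=Thu: (Mon,Mon,Tue,Wed,Tue) (Mon,Mon,Tue,Wed,Wed) (Mon,Mon,Tue,Thu,Tue) (Mon,Mon,Tue,Thu,Wed) (Mon,Mon,Wed,Thu,Tue) (Mon,Mon,Wed,Thu,Wed) (Mon,Tue,Mon,Wed,Wed) (Mon,Tue,Mon,Thu,Wed) (Mon,Tue,Tue,Wed,Wed) (Mon,Tue,Tue,Thu,Wed) (Mon,Tue,Wed,Thu,Wed) (Tue,Mon,Mon,Wed,Wed) (Tue,Mon,Mon,Thu,Wed) (Tue,Mon,Tue,Wed,Wed) (Tue,Mon,Tue,Thu,Wed) (Tue,Mon,Wed,Thu,Wed) (Tue,Tue,Mon,Wed,Wed) (Tue,Tue,Mon,Thu,Wed) (Tue,Tue,Wed,Thu,Wed) (Wed,Mon,Mon,Thu,Tue) (Wed,Mon,Tue,Thu,Tue) (Wed,Mon,Wed,Thu,Tue) — 22.
Summing: 9 + 19 + 22 = 50.

50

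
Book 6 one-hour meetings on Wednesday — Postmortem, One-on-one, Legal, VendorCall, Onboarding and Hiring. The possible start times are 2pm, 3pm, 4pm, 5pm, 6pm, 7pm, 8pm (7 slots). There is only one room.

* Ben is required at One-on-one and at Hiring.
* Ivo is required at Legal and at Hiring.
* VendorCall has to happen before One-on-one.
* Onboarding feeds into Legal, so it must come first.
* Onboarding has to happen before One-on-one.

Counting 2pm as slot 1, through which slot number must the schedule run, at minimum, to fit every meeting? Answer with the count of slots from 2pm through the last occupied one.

6

The precedence chain requires at least 2 distinct slots.
With at most 1 per slot and 6 meetings, at least 6 slots are needed.
6 works (last occupied slot: 7pm): for example Onboarding=2pm; VendorCall=3pm; Hiring=7pm; Postmortem=6pm; One-on-one=4pm; Legal=5pm.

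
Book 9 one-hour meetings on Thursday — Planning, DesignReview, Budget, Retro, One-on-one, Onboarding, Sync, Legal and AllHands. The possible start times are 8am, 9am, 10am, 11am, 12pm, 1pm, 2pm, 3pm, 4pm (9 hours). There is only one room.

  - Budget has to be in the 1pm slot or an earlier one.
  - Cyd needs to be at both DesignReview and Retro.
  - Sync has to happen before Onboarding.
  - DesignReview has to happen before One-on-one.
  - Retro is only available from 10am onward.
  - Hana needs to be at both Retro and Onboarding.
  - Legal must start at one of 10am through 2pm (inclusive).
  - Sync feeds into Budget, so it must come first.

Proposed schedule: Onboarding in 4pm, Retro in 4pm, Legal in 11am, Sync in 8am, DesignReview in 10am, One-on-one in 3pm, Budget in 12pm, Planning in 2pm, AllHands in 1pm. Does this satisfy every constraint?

No. Hana needs to be at both Retro and Onboarding is not satisfied.

Hana needs to be at both Retro and Onboarding — violated.
Sync feeds into Budget, so it must come first — holds.
Sync has to happen before Onboarding — holds.
Cyd needs to be at both DesignReview and Retro — holds.
Budget has to be in the 1pm slot or an earlier one — holds.
Legal must start at one of 10am through 2pm (inclusive) — holds.
DesignReview has to happen before One-on-one — holds.
There is only one room — violated.
Retro is only available from 10am onward — holds.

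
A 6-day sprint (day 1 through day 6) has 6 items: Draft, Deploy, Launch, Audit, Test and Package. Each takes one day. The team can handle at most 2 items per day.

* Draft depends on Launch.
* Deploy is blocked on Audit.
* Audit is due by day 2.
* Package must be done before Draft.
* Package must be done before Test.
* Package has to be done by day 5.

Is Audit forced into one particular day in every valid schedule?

Audit can be day 1 (e.g. Audit=day 1, Deploy=day 2, Draft=day 3, Package=day 1, Launch=day 2, Test=day 3) or day 2 (e.g. Audit -> day 2; Draft -> day 2; Package -> day 1; Launch -> day 1; Deploy -> day 3; Test -> day 3).

No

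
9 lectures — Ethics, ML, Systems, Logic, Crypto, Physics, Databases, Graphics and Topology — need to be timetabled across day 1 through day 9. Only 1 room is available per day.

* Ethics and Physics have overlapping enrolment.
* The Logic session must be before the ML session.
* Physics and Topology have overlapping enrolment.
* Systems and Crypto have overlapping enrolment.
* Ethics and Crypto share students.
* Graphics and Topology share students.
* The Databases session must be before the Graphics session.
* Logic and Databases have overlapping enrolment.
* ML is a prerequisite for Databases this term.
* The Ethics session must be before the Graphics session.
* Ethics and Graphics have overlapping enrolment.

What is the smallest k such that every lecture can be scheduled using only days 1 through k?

9 days

The precedence chain requires at least 4 distinct days.
With at most 1 per day and 9 lectures, at least 9 days are needed.
9 works (last occupied day: day 9): for example Logic -> day 1, Databases -> day 3, Physics -> day 8, Topology -> day 9, Graphics -> day 5, Crypto -> day 7, Systems -> day 6, ML -> day 2, Ethics -> day 4.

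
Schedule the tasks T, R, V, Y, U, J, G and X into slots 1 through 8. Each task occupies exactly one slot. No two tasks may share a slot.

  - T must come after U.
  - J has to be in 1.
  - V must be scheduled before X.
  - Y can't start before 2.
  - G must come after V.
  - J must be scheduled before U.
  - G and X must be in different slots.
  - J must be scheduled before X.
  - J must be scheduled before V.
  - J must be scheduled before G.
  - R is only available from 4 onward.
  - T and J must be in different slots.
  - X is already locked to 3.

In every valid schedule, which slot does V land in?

2

J is fixed at 1 and must come before V, so V is at least 2.
X is fixed at 3 and must come after V, so V is at most 2.
So V must be 2.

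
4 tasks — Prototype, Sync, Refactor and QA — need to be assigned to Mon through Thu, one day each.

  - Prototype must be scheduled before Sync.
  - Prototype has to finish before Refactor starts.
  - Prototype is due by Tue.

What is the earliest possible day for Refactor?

Tue

Precedence pushes Refactor to at least Tue.
Refactor at Tue is achievable: Sync in Tue, Refactor in Tue, Prototype in Mon, QA in Mon.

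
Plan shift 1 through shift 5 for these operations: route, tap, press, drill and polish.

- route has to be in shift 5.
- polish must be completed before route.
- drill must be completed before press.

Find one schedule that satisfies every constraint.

tap=shift 1, press=shift 2, route=shift 5, polish=shift 1, drill=shift 1

Checking: polish(shift 1) before route(shift 5); drill(shift 1) before press(shift 2); route=shift 5 in [shift 5,shift 5].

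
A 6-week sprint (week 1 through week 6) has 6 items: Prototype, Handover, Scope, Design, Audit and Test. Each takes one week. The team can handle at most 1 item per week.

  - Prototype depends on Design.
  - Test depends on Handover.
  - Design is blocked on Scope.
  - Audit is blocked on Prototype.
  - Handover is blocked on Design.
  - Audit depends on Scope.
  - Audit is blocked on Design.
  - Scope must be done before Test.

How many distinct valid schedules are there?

Splitting on Prototype: it can be week 3 (3), week 4 (2), week 5 (1). Listing each branch's schedules as (Handover, Scope, Design, Audit, Test) by week number:
Prototype=week 3: (4,1,2,5,6) (4,1,2,6,5) (5,1,2,4,6) — 3.
Prototype=week 4: (3,1,2,5,6) (3,1,2,6,5) — 2.
Prototype=week 5: (3,1,2,6,4) — 1.
Summing: 3 + 2 + 1 = 6.

6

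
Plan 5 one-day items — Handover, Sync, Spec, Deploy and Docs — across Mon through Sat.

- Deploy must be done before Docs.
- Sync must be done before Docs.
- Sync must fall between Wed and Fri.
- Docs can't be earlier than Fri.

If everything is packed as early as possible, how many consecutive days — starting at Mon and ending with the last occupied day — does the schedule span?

The precedence chain requires at least 2 distinct days.
Docs can't be placed before Fri — that is day 5 counting from Mon — so the schedule must run through at least 5 days.
5 works (last occupied day: Fri): for example Spec -> Mon; Handover -> Mon; Docs -> Fri; Deploy -> Mon; Sync -> Wed.

5 days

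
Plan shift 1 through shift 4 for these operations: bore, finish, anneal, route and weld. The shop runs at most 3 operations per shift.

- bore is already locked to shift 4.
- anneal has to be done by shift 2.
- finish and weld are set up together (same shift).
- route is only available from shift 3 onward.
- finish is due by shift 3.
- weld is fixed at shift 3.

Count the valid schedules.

4

Enumerating: bore in shift 4, finish in shift 3, anneal in shift 1, route in shift 3, weld in shift 3 | route -> shift 4, weld -> shift 3, finish -> shift 3, bore -> shift 4, anneal -> shift 1 | finish -> shift 3; anneal -> shift 2; bore -> shift 4; route -> shift 3; weld -> shift 3 | weld=shift 3; finish=shift 3; anneal=shift 2; route=shift 4; bore=shift 4.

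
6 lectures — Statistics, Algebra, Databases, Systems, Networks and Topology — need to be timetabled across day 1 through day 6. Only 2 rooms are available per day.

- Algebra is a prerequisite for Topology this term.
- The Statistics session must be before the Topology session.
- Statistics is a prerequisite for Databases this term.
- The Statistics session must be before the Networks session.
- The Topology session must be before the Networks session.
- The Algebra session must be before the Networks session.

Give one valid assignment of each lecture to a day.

Statistics -> day 1, Networks -> day 3, Topology -> day 2, Algebra -> day 1, Databases -> day 2, Systems -> day 3

Checking: Statistics(day 1) before Topology(day 2); Statistics(day 1) before Networks(day 3); Statistics(day 1) before Databases(day 2); Algebra(day 1) before Topology(day 2); Algebra(day 1) before Networks(day 3); Topology(day 2) before Networks(day 3); max 2 per day (cap 2).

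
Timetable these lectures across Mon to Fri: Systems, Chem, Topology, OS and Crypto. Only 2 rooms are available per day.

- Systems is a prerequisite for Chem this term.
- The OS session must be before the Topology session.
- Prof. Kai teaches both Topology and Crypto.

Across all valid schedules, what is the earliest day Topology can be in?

Precedence pushes Topology to at least Tue.
Topology at Tue is achievable: Systems=Mon; Crypto=Wed; OS=Mon; Topology=Tue; Chem=Tue.

Tue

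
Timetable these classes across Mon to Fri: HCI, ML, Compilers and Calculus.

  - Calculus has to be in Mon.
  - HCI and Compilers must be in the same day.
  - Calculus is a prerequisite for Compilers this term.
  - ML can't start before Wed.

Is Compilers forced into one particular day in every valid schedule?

No

Compilers can be Tue (e.g. Calculus in Mon; Compilers in Tue; ML in Wed; HCI in Tue) or Wed (e.g. ML=Wed; HCI=Wed; Calculus=Mon; Compilers=Wed).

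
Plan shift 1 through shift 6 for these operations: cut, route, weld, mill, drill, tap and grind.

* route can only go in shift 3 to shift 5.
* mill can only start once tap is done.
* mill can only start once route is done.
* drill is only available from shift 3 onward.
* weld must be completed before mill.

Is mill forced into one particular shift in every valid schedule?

mill can be shift 4 (e.g. grind in shift 1, drill in shift 3, weld in shift 1, cut in shift 1, tap in shift 1, mill in shift 4, route in shift 3) or shift 5 (e.g. cut=shift 1; mill=shift 5; drill=shift 3; grind=shift 1; weld=shift 1; tap=shift 1; route=shift 3).

No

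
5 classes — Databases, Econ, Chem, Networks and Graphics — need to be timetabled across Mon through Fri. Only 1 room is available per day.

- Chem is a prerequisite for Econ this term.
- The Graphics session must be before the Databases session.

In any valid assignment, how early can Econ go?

Precedence pushes Econ to at least Tue.
Econ at Tue is achievable: Databases -> Thu; Chem -> Mon; Graphics -> Wed; Econ -> Tue; Networks -> Fri.

Tue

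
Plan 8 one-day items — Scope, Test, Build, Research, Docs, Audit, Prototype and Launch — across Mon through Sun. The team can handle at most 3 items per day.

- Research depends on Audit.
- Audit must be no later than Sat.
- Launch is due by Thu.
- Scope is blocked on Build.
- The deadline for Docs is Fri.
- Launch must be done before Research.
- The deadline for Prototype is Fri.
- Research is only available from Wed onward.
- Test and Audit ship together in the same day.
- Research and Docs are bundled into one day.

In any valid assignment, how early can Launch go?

Mon

Launch's own window allows nothing later than Thu.
Launch at Mon is achievable: Research -> Wed, Prototype -> Mon, Launch -> Mon, Audit -> Tue, Test -> Tue, Build -> Mon, Scope -> Tue, Docs -> Wed.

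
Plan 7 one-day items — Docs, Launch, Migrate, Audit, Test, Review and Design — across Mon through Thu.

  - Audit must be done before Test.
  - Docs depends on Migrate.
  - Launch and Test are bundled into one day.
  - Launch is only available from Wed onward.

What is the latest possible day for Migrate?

Downstream work caps Migrate at Wed.
Migrate at Wed is achievable: Audit=Mon, Migrate=Wed, Docs=Thu, Test=Wed, Review=Mon, Launch=Wed, Design=Mon.

Wed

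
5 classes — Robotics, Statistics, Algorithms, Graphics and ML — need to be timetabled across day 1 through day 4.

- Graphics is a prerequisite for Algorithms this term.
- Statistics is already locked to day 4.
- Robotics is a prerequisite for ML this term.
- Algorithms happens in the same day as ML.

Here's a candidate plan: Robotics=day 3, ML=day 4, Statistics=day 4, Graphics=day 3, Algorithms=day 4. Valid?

Algorithms happens in the same day as ML — holds.
Statistics is already locked to day 4 — holds.
Graphics is a prerequisite for Algorithms this term — holds.
Robotics is a prerequisite for ML this term — holds.

Valid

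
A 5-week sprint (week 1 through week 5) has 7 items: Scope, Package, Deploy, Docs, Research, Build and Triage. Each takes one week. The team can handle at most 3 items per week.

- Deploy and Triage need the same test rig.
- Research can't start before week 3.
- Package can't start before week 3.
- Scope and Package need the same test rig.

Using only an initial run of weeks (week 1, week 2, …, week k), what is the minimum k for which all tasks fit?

3

With at most 3 per week and 7 tasks, at least 3 weeks are needed.
Package can't be placed before week 3, so the schedule must run through at least week 3.
3 works (last occupied week: week 3): for example Research=week 3; Triage=week 2; Package=week 3; Scope=week 1; Docs=week 1; Build=week 2; Deploy=week 1.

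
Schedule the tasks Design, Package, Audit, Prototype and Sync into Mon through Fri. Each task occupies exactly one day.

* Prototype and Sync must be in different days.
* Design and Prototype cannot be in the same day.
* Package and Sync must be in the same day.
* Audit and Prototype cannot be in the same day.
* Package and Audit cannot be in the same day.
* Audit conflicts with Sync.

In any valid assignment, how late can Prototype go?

Fri

Prototype at Fri is achievable: Sync in Mon; Audit in Tue; Prototype in Fri; Package in Mon; Design in Mon.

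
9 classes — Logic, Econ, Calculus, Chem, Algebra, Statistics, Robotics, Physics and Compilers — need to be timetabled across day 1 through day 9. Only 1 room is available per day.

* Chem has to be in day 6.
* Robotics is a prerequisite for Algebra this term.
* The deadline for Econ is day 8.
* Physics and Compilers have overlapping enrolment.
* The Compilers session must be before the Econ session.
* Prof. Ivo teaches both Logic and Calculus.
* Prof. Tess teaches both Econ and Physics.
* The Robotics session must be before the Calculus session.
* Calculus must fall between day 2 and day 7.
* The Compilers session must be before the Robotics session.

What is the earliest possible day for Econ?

Precedence pushes Econ to at least day 2; Econ's own window allows nothing later than day 8.
Econ at day 2 is achievable: Compilers -> day 1; Logic -> day 7; Calculus -> day 4; Physics -> day 9; Algebra -> day 5; Chem -> day 6; Statistics -> day 8; Econ -> day 2; Robotics -> day 3.

day 2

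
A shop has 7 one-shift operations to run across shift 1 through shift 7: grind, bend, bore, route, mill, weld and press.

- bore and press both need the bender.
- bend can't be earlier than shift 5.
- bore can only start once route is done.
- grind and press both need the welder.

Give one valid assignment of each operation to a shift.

bend in shift 5; bore in shift 2; route in shift 1; mill in shift 1; weld in shift 1; press in shift 3; grind in shift 1

Checking: route(shift 1) before bore(shift 2); grind(shift 1) != press(shift 3); bore(shift 2) != press(shift 3); bend=shift 5 in [shift 5,shift 7].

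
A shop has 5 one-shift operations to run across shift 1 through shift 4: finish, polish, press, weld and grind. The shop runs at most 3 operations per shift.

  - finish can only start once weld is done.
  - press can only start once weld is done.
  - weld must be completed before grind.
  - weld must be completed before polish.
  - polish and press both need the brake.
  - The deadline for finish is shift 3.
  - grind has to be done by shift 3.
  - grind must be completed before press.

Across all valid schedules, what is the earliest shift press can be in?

shift 3

Precedence pushes press to at least shift 3.
press at shift 3 is achievable: polish in shift 2; grind in shift 2; press in shift 3; weld in shift 1; finish in shift 2.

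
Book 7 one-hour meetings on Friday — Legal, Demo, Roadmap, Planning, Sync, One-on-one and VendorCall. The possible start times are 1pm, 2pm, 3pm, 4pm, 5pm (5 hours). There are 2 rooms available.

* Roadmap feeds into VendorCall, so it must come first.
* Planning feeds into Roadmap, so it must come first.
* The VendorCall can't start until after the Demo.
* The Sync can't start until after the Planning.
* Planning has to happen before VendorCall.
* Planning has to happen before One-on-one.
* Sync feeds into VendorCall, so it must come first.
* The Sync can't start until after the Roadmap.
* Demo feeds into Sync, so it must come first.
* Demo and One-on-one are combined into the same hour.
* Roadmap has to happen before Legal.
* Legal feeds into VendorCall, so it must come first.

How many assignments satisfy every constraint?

2

Enumerating: Roadmap=2pm, VendorCall=5pm, Sync=4pm, Demo=3pm, One-on-one=3pm, Planning=1pm, Legal=4pm | Planning=1pm, VendorCall=5pm, Demo=2pm, Roadmap=3pm, One-on-one=2pm, Legal=4pm, Sync=4pm.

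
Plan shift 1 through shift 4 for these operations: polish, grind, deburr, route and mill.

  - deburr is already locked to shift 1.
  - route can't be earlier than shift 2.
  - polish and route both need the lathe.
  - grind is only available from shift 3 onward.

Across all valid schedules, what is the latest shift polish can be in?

shift 4

polish at shift 4 is achievable: grind=shift 3, deburr=shift 1, route=shift 2, mill=shift 1, polish=shift 4.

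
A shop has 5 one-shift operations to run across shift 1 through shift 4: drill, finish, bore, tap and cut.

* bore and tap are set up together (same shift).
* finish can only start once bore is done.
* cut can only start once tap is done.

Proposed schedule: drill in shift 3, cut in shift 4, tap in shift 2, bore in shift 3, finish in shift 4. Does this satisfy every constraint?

finish can only start once bore is done — holds.
cut can only start once tap is done — holds.
bore and tap are set up together (same shift) — violated.

No — it violates: bore and tap are set up together (same shift)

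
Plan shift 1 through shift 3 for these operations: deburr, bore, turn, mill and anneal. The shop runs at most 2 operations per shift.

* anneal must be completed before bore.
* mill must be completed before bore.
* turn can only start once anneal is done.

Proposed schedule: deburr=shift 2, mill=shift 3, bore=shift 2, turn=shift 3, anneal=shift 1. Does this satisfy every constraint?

Invalid. mill must be completed before bore.

turn can only start once anneal is done — holds.
The shop runs at most 2 operations per shift — holds.
mill must be completed before bore — violated.
anneal must be completed before bore — holds.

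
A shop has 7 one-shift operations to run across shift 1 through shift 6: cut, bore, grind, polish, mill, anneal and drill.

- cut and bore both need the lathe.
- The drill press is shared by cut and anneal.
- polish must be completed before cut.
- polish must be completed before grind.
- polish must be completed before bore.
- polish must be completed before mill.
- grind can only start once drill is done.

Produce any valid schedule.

bore -> shift 3; grind -> shift 2; drill -> shift 1; cut -> shift 2; mill -> shift 2; anneal -> shift 1; polish -> shift 1

Checking: drill(shift 1) before grind(shift 2); polish(shift 1) before cut(shift 2); polish(shift 1) before mill(shift 2); polish(shift 1) before grind(shift 2); polish(shift 1) before bore(shift 3); cut(shift 2) != bore(shift 3); cut(shift 2) != anneal(shift 1).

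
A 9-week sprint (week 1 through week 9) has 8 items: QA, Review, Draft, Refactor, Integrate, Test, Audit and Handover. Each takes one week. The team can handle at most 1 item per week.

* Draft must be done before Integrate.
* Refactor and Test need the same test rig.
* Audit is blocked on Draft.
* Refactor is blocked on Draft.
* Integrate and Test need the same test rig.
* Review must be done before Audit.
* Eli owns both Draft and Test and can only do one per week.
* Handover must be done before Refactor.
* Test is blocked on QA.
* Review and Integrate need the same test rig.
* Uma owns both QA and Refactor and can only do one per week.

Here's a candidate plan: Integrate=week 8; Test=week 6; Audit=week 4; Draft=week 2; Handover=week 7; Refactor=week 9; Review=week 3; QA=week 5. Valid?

Refactor and Test need the same test rig — holds.
Audit is blocked on Draft — holds.
Refactor is blocked on Draft — holds.
Test is blocked on QA — holds.
Integrate and Test need the same test rig — holds.
Handover must be done before Refactor — holds.
Uma owns both QA and Refactor and can only do one per week — holds.
Review must be done before Audit — holds.
Eli owns both Draft and Test and can only do one per week — holds.
The team can handle at most 1 item per week — holds.
Draft must be done before Integrate — holds.
Review and Integrate need the same test rig — holds.

Yes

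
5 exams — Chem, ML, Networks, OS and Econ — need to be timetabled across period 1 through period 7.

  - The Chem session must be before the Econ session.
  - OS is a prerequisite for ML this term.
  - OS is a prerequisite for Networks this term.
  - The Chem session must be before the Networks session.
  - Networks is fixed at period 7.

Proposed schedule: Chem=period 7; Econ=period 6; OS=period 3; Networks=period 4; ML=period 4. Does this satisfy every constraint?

OS is a prerequisite for Networks this term — holds.
The Chem session must be before the Econ session — violated.
The Chem session must be before the Networks session — violated.
OS is a prerequisite for ML this term — holds.
Networks is fixed at period 7 — violated.

No — it violates: The Chem session must be before the Networks session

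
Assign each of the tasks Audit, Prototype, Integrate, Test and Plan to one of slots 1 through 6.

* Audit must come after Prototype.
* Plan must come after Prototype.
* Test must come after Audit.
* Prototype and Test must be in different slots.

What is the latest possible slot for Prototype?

4

Downstream work caps Prototype at 4.
Prototype at 4 is achievable: Prototype in 4; Audit in 5; Test in 6; Integrate in 1; Plan in 5.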